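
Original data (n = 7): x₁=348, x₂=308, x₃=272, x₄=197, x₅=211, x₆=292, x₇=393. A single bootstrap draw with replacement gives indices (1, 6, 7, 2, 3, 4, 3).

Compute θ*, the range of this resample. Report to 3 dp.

θ* = 196.000

Resample values: 348, 292, 393, 308, 272, 197, 272.
Range = 393 − 197 = 196.000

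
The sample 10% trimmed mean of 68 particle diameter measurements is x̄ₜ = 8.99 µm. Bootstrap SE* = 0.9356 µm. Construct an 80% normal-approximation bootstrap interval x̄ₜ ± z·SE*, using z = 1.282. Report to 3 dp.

(7.791, 10.189)

Margin = 1.282 × 0.9356 = 1.1994
Interval: 8.99 ± 1.1994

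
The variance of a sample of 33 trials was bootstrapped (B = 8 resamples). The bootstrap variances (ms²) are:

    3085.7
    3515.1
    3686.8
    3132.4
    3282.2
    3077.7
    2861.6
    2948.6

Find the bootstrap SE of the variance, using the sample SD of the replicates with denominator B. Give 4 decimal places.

SE* = 262.9912

Bootstrap SE is the standard deviation of the 8 replicate variances.
Mean of replicates: (3085.7 + 3515.1 + 3686.8 + 3132.4 + 3282.2 + 3077.7 + 2861.6 + 2948.6) / 8 = 25590.10000 / 8 = 3198.76250
Sum of squared deviations: (−113.06250)² + (+316.33750)² + (+488.03750)² + (−66.36250)² + (+83.43750)² + (−121.06250)² + (−337.16250)² + (−250.16250)² = 553314.89875
Variance = 553314.89875 / 8 = 69164.36234
SE* = √69164.36234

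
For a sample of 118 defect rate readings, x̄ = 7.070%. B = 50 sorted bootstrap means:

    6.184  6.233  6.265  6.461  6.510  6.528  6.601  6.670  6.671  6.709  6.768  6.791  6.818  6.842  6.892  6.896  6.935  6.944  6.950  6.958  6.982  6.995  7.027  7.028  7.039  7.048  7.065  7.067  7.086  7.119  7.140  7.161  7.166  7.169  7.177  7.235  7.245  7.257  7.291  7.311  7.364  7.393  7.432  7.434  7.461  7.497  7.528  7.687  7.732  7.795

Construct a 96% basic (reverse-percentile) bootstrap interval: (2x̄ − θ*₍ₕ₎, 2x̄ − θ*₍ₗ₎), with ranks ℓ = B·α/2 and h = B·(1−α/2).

Percentile endpoints at ranks 1 and 49: θ*₍1₎ = 6.184, θ*₍49₎ = 7.732.
Basic interval reflects these around x̄:
  lower = 2 × 7.070 − 7.732 = 6.408
  upper = 2 × 7.070 − 6.184 = 7.956

(6.408, 7.956)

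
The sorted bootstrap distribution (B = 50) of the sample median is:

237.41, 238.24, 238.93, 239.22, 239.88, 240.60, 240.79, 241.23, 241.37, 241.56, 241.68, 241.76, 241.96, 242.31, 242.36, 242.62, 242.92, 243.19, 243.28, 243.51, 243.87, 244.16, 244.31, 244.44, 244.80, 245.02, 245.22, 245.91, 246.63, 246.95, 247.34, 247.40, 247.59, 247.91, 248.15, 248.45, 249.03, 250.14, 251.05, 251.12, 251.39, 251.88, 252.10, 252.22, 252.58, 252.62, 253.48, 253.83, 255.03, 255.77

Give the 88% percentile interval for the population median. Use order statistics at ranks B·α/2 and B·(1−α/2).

α = 0.12; lower rank = 50 × 0.060 = 3; upper rank = 50 × 0.940 = 47.
The 3rd smallest replicate is 238.93; the 47th is 253.48.

(238.93, 253.48)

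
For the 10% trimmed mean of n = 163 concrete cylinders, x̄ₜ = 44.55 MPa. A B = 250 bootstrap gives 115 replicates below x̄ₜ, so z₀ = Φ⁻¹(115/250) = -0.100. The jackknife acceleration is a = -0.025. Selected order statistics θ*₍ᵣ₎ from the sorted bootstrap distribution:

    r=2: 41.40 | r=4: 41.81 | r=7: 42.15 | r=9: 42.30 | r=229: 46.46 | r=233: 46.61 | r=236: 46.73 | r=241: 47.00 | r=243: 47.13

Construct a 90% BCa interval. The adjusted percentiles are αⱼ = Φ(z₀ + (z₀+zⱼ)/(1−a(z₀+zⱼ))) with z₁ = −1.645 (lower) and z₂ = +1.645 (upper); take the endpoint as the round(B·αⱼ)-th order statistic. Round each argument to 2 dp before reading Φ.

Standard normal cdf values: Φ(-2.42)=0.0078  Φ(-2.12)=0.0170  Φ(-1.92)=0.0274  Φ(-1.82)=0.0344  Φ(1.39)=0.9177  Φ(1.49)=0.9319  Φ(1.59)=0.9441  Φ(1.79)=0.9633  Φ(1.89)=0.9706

(42.15, 46.46)

Lower: z₀ + z₁ = -0.100 + (-1.645) = -1.745; 1 − a(z₀+z₁) = 1 − (-0.025)(-1.745) = 0.9564; argument = -0.100 + (-1.745)/0.9564 = -1.9246 → -1.92.
α₁ = Φ(-1.92) = 0.0274; rank = round(250 × 0.0274) = 7; θ*₍7₎ = 42.15.
Upper: z₀ + z₂ = 1.545; 1 − a(z₀+z₂) = 1.0386; argument = 1.3875 → 1.39; α₂ = 0.9177; rank = 229; θ*₍229₎ = 46.46.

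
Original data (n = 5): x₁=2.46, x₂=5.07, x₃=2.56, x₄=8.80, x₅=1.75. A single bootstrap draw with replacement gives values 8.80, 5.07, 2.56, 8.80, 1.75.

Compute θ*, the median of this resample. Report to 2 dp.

Sorted: 1.75, 2.56, 5.07, 8.80, 8.80
Median = middle value = 5.07

θ* = 5.07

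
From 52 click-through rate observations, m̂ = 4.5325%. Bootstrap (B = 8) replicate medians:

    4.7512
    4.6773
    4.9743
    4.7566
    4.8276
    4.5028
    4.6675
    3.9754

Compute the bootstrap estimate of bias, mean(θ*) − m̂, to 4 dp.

bias = +0.1091

mean(θ*) = (4.7512 + 4.6773 + 4.9743 + 4.7566 + 4.8276 + 4.5028 + 4.6675 + 3.9754) / 8 = 4.64159
bias = 4.64159 − 4.5325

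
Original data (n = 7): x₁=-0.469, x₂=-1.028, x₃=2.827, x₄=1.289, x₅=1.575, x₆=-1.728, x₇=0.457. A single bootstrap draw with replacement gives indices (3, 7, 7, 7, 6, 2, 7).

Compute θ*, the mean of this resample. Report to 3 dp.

Resample values: 2.827, 0.457, 0.457, 0.457, -1.728, -1.028, 0.457.
Mean = (2.827 + 0.457 + 0.457 + 0.457 + (-1.728) + (-1.028) + 0.457) / 7 = 1.8990 / 7 = 0.271

θ* = 0.271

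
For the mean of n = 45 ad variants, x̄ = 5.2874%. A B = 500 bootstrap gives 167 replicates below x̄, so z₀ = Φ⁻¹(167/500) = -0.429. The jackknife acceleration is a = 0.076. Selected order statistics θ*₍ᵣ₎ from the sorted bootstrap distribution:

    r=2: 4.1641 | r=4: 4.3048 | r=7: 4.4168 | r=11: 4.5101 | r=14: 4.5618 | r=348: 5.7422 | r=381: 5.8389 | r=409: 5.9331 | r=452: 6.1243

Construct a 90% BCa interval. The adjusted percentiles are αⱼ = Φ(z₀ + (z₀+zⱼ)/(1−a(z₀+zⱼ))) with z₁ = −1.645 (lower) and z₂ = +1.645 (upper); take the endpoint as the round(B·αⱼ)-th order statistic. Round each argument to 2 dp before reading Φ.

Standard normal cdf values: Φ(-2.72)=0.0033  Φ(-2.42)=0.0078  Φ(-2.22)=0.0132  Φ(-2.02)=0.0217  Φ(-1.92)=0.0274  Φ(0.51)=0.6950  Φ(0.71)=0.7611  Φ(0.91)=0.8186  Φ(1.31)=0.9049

(4.4168, 5.9331)

Lower: z₀ + z₁ = -0.429 + (-1.645) = -2.074; 1 − a(z₀+z₁) = 1 − (0.076)(-2.074) = 1.1576; argument = -0.429 + (-2.074)/1.1576 = -2.2206 → -2.22.
α₁ = Φ(-2.22) = 0.0132; rank = round(500 × 0.0132) = 7; θ*₍7₎ = 4.4168.
Upper: z₀ + z₂ = 1.216; 1 − a(z₀+z₂) = 0.9076; argument = 0.9108 → 0.91; α₂ = 0.8186; rank = 409; θ*₍409₎ = 5.9331.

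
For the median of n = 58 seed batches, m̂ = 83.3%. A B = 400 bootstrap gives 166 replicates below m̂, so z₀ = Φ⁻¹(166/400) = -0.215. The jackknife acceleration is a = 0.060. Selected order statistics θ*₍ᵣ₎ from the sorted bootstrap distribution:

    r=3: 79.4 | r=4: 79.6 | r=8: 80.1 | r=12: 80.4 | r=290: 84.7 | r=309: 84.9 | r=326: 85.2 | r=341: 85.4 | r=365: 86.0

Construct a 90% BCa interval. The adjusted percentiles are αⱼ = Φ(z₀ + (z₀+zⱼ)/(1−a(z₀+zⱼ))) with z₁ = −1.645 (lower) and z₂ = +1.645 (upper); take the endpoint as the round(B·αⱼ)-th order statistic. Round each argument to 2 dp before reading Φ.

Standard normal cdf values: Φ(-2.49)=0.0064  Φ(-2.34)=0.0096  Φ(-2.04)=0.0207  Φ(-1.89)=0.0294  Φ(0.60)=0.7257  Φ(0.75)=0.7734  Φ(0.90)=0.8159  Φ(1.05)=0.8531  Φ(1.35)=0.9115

Lower: z₀ + z₁ = -0.215 + (-1.645) = -1.860; 1 − a(z₀+z₁) = 1 − (0.060)(-1.860) = 1.1116; argument = -0.215 + (-1.860)/1.1116 = -1.8883 → -1.89.
α₁ = Φ(-1.89) = 0.0294; rank = round(400 × 0.0294) = 12; θ*₍12₎ = 80.4.
Upper: z₀ + z₂ = 1.430; 1 − a(z₀+z₂) = 0.9142; argument = 1.3492 → 1.35; α₂ = 0.9115; rank = 365; θ*₍365₎ = 86.0.

(80.4, 86.0)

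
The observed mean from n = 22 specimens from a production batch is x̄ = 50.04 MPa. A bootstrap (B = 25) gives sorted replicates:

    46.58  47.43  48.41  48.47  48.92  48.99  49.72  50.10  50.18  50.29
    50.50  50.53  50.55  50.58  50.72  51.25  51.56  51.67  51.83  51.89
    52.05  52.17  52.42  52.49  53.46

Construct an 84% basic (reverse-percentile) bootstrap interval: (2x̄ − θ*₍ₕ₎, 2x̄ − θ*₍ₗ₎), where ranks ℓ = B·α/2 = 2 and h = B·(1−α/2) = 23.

Percentile endpoints at ranks 2 and 23: θ*₍2₎ = 47.43, θ*₍23₎ = 52.42.
Basic interval reflects these around x̄:
  lower = 2 × 50.04 − 52.42 = 47.66
  upper = 2 × 50.04 − 47.43 = 52.65

(47.66, 52.65)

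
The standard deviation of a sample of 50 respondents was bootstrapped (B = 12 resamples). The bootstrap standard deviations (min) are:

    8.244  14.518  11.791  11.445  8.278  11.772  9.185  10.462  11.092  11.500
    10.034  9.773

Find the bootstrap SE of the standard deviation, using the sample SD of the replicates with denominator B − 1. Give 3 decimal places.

SE* = 1.753

Bootstrap SE is the standard deviation of the 12 replicate standard deviations.
Mean of replicates: (8.244 + 14.518 + 11.791 + 11.445 + 8.278 + 11.772 + 9.185 + 10.462 + 11.092 + 11.500 + 10.034 + 9.773) / 12 = 128.0940 / 12 = 10.6745
Sum of squared deviations: (−2.4305)² + (+3.8435)² + (+1.1165)² + (+0.7705)² + (−2.3965)² + (+1.0975)² + (−1.4895)² + (−0.2125)² + (+0.4175)² + (+0.8255)² + (−0.6405)² + (−0.9015)² = 33.8102
Variance = 33.8102 / 11 = 3.0737
SE* = √3.0737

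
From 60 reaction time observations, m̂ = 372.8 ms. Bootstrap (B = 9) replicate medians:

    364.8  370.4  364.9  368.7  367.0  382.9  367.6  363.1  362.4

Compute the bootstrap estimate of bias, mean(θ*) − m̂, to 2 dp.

mean(θ*) = (364.8 + 370.4 + 364.9 + 368.7 + 367.0 + 382.9 + 367.6 + 363.1 + 362.4) / 9 = 367.978
bias = 367.978 − 372.8

bias = −4.82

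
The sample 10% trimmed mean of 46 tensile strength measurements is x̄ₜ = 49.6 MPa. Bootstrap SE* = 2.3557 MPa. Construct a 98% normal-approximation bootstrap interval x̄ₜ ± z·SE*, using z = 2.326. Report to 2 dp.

(44.12, 55.08)

Margin = 2.326 × 2.3557 = 5.479
Interval: 49.6 ± 5.479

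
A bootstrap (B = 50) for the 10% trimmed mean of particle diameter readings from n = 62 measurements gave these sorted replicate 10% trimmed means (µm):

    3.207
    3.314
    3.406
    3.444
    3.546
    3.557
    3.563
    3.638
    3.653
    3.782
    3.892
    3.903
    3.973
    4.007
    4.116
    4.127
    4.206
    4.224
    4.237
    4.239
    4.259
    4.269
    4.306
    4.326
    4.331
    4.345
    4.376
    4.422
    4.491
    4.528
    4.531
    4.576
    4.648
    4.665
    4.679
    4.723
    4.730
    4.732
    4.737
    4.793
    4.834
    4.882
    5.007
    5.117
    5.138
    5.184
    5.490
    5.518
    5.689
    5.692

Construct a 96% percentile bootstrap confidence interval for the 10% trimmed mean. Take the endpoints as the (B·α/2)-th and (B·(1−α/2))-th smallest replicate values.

(3.207, 5.689)

α = 0.04; lower rank = 50 × 0.020 = 1; upper rank = 50 × 0.980 = 49.
The 1st smallest replicate is 3.207; the 49th is 5.689.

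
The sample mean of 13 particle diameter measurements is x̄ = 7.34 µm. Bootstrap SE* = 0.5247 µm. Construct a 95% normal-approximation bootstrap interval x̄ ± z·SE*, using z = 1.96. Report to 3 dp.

Margin = 1.96 × 0.5247 = 1.0284
Interval: 7.34 ± 1.0284

(6.312, 8.368)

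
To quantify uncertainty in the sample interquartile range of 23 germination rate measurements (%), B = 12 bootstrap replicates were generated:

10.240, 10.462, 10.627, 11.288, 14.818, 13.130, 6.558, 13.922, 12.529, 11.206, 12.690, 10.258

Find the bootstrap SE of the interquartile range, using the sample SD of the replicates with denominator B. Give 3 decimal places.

SE* = 2.072

Bootstrap SE is the standard deviation of the 12 replicate interquartile ranges.
Mean of replicates: (10.240 + 10.462 + 10.627 + 11.288 + 14.818 + 13.130 + 6.558 + 13.922 + 12.529 + 11.206 + 12.690 + 10.258) / 12 = 137.7280 / 12 = 11.4773
Sum of squared deviations: (−1.2373)² + (−1.0153)² + (−0.8503)² + (−0.1893)² + (+3.3407)² + (+1.6527)² + (−4.9193)² + (+2.4447)² + (+1.0517)² + (−0.2713)² + (+1.2127)² + (−1.2193)² = 51.5254
Variance = 51.5254 / 12 = 4.2938
SE* = √4.2938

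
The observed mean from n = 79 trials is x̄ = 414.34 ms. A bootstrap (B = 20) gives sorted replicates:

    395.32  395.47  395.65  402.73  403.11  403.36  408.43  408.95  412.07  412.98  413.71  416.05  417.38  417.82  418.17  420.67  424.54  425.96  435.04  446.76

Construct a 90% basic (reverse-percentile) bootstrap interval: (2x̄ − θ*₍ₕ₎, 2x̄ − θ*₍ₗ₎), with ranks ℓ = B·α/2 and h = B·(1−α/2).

(393.64, 433.36)

Percentile endpoints at ranks 1 and 19: θ*₍1₎ = 395.32, θ*₍19₎ = 435.04.
Basic interval reflects these around x̄:
  lower = 2 × 414.34 − 435.04 = 393.64
  upper = 2 × 414.34 − 395.32 = 433.36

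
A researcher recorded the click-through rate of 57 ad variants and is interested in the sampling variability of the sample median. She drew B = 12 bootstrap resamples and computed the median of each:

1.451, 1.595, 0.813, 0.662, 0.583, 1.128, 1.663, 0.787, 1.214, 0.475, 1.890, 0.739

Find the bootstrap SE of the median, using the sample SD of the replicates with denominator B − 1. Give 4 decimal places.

Bootstrap SE is the standard deviation of the 12 replicate medians.
Mean of replicates: (1.451 + 1.595 + 0.813 + 0.662 + 0.583 + 1.128 + 1.663 + 0.787 + 1.214 + 0.475 + 1.890 + 0.739) / 12 = 13.00000 / 12 = 1.08333
Sum of squared deviations: (+0.36767)² + (+0.51167)² + (−0.27033)² + (−0.42133)² + (−0.50033)² + (+0.04467)² + (+0.57967)² + (−0.29633)² + (+0.13067)² + (−0.60833)² + (+0.80667)² + (−0.34433)² = 2.48016
Variance = 2.48016 / 11 = 0.22547
SE* = √0.22547

SE* = 0.4748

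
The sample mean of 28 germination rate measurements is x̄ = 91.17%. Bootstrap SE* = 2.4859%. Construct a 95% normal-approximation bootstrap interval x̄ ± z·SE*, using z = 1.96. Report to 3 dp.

Margin = 1.96 × 2.4859 = 4.8724
Interval: 91.17 ± 4.8724

(86.298, 96.042)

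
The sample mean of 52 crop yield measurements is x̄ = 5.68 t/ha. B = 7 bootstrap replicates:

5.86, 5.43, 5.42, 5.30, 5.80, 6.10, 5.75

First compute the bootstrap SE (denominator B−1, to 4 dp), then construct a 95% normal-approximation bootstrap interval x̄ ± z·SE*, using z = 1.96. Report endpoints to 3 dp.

(5.114, 6.246)

Mean of replicates = 5.6657; sum of squared deviations = 0.5012; SE* = √(0.5012/6) = 0.2890
Margin = 1.96 × 0.2890 = 0.5664
Interval: 5.68 ± 0.5664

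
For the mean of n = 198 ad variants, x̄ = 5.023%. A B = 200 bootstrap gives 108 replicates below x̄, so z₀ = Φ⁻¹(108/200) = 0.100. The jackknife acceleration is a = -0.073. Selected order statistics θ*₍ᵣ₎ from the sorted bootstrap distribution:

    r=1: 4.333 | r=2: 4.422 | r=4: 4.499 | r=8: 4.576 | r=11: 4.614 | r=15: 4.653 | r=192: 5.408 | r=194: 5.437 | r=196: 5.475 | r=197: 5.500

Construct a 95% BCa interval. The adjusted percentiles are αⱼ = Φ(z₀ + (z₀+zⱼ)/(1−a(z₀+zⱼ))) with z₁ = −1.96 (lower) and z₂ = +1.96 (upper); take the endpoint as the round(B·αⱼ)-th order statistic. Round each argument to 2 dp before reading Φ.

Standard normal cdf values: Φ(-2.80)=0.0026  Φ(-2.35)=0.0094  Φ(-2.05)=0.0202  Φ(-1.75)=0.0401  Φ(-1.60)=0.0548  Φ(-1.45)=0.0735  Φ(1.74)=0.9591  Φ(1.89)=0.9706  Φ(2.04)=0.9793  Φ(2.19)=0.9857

(4.499, 5.437)

Lower: z₀ + z₁ = 0.100 + (-1.960) = -1.860; 1 − a(z₀+z₁) = 1 − (-0.073)(-1.860) = 0.8642; argument = 0.100 + (-1.860)/0.8642 = -2.0522 → -2.05.
α₁ = Φ(-2.05) = 0.0202; rank = round(200 × 0.0202) = 4; θ*₍4₎ = 4.499.
Upper: z₀ + z₂ = 2.060; 1 − a(z₀+z₂) = 1.1504; argument = 1.8907 → 1.89; α₂ = 0.9706; rank = 194; θ*₍194₎ = 5.437.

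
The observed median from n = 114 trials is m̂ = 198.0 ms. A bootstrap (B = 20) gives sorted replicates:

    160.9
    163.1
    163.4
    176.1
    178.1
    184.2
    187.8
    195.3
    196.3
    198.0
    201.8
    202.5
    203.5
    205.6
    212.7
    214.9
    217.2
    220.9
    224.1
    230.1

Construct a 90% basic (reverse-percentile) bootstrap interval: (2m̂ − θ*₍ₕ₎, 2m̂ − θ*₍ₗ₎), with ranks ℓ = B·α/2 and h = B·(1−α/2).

(171.9, 235.1)

Percentile endpoints at ranks 1 and 19: θ*₍1₎ = 160.9, θ*₍19₎ = 224.1.
Basic interval reflects these around m̂:
  lower = 2 × 198.0 − 224.1 = 171.9
  upper = 2 × 198.0 − 160.9 = 235.1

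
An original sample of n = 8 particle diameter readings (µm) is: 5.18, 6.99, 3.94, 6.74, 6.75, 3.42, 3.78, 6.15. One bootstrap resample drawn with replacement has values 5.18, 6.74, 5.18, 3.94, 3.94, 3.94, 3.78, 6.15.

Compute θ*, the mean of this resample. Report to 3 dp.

θ* = 4.856

Mean = (5.18 + 6.74 + 5.18 + 3.94 + 3.94 + 3.94 + 3.78 + 6.15) / 8 = 38.850 / 8 = 4.856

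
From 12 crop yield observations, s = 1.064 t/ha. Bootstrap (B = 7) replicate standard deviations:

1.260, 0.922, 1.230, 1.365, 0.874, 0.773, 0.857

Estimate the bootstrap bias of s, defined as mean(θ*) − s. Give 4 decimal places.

mean(θ*) = (1.260 + 0.922 + 1.230 + 1.365 + 0.874 + 0.773 + 0.857) / 7 = 1.04014
bias = 1.04014 − 1.064

bias = −0.0239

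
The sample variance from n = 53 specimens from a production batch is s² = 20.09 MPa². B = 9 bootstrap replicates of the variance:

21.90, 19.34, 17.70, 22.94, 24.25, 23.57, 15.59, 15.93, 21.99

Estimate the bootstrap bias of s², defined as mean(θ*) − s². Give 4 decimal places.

mean(θ*) = (21.90 + 19.34 + 17.70 + 22.94 + 24.25 + 23.57 + 15.59 + 15.93 + 21.99) / 9 = 20.35667
bias = 20.35667 − 20.09

bias = +0.2667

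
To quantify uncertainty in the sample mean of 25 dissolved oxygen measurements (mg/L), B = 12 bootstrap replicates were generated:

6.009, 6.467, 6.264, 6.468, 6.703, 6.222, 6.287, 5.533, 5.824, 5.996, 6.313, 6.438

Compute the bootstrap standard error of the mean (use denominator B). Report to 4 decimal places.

Bootstrap SE is the standard deviation of the 12 replicate means.
Mean of replicates: (6.009 + 6.467 + 6.264 + 6.468 + 6.703 + 6.222 + 6.287 + 5.533 + 5.824 + 5.996 + 6.313 + 6.438) / 12 = 74.52400 / 12 = 6.21033
Sum of squared deviations: (−0.20133)² + (+0.25667)² + (+0.05367)² + (+0.25767)² + (+0.49267)² + (+0.01167)² + (+0.07667)² + (−0.67733)² + (−0.38633)² + (−0.21433)² + (+0.10267)² + (+0.22767)² = 1.14076
Variance = 1.14076 / 12 = 0.09506
SE* = √0.09506

SE* = 0.3083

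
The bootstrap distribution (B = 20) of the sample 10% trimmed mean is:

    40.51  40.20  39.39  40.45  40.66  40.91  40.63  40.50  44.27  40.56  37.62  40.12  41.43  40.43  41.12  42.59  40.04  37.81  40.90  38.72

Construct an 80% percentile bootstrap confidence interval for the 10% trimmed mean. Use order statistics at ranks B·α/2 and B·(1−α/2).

Sorted replicates: 37.62, 37.81, 38.72, 39.39, 40.04, 40.12, 40.20, 40.43, 40.45, 40.50, 40.51, 40.56, 40.63, 40.66, 40.90, 40.91, 41.12, 41.43, 42.59, 44.27
α = 0.20; lower rank = 20 × 0.100 = 2; upper rank = 20 × 0.900 = 18.
The 2nd smallest replicate is 37.81; the 18th is 41.43.

(37.81, 41.43)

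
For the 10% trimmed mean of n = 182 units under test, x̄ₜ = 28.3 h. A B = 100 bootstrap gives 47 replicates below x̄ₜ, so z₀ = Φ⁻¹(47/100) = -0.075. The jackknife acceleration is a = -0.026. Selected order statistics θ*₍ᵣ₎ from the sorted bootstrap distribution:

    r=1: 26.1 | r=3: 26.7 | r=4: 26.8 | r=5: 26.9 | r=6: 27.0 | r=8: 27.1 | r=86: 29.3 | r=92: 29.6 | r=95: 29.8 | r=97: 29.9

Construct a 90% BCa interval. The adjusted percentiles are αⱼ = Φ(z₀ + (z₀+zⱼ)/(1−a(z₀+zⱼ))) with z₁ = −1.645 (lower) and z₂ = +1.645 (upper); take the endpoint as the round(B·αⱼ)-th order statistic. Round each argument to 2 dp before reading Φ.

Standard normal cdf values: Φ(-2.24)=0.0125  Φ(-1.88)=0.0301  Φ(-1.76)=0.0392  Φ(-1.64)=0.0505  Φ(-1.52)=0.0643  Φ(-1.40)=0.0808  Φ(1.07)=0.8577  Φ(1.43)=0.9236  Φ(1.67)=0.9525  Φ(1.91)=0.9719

(26.7, 29.6)

Lower: z₀ + z₁ = -0.075 + (-1.645) = -1.720; 1 − a(z₀+z₁) = 1 − (-0.026)(-1.720) = 0.9553; argument = -0.075 + (-1.720)/0.9553 = -1.8755 → -1.88.
α₁ = Φ(-1.88) = 0.0301; rank = round(100 × 0.0301) = 3; θ*₍3₎ = 26.7.
Upper: z₀ + z₂ = 1.570; 1 − a(z₀+z₂) = 1.0408; argument = 1.4334 → 1.43; α₂ = 0.9236; rank = 92; θ*₍92₎ = 29.6.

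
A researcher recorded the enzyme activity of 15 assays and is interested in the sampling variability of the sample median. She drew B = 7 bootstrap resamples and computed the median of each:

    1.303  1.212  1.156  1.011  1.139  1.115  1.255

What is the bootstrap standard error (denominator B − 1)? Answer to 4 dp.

SE* = 0.0967

Bootstrap SE is the standard deviation of the 7 replicate medians.
Mean of replicates: (1.303 + 1.212 + 1.156 + 1.011 + 1.139 + 1.115 + 1.255) / 7 = 8.19100 / 7 = 1.17014
Sum of squared deviations: (+0.13286)² + (+0.04186)² + (−0.01414)² + (−0.15914)² + (−0.03114)² + (−0.05514)² + (+0.08486)² = 0.05614
Variance = 0.05614 / 6 = 0.00936
SE* = √0.00936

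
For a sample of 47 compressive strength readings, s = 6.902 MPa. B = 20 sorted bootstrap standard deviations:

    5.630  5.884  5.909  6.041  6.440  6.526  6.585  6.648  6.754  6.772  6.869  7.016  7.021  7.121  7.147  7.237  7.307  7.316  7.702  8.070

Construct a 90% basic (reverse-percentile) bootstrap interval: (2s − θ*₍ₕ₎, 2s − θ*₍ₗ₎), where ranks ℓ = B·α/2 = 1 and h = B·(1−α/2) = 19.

(6.102, 8.174)

Percentile endpoints at ranks 1 and 19: θ*₍1₎ = 5.630, θ*₍19₎ = 7.702.
Basic interval reflects these around s:
  lower = 2 × 6.902 − 7.702 = 6.102
  upper = 2 × 6.902 − 5.630 = 8.174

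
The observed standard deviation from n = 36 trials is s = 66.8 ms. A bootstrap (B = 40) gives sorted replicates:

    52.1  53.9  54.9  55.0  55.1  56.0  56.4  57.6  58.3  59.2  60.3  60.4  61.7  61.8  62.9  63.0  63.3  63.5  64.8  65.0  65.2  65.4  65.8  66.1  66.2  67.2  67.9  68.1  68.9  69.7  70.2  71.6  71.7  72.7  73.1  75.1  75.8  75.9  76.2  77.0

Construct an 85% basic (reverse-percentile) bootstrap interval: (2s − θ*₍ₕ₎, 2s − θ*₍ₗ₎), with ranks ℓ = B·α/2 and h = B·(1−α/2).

(57.8, 78.7)

Percentile endpoints at ranks 3 and 37: θ*₍3₎ = 54.9, θ*₍37₎ = 75.8.
Basic interval reflects these around s:
  lower = 2 × 66.8 − 75.8 = 57.8
  upper = 2 × 66.8 − 54.9 = 78.7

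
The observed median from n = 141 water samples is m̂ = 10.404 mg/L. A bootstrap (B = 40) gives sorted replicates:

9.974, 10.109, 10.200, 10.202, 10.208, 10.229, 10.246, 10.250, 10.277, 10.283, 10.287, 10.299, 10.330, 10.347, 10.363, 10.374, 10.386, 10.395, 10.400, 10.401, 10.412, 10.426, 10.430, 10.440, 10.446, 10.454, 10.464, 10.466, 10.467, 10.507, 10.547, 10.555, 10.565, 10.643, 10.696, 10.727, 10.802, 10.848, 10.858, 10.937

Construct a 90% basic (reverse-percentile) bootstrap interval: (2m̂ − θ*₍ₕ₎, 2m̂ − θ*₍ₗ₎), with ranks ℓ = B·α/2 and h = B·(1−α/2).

(9.960, 10.699)

Percentile endpoints at ranks 2 and 38: θ*₍2₎ = 10.109, θ*₍38₎ = 10.848.
Basic interval reflects these around m̂:
  lower = 2 × 10.404 − 10.848 = 9.960
  upper = 2 × 10.404 − 10.109 = 10.699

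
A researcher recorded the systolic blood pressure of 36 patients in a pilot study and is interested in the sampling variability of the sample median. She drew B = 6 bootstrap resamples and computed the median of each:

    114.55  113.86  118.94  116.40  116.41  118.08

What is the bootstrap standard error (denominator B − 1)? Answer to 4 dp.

SE* = 1.9567

Bootstrap SE is the standard deviation of the 6 replicate medians.
Mean of replicates: (114.55 + 113.86 + 118.94 + 116.40 + 116.41 + 118.08) / 6 = 698.24000 / 6 = 116.37333
Sum of squared deviations: (−1.82333)² + (−2.51333)² + (+2.56667)² + (+0.02667)² + (+0.03667)² + (+1.70667)² = 19.14393
Variance = 19.14393 / 5 = 3.82879
SE* = √3.82879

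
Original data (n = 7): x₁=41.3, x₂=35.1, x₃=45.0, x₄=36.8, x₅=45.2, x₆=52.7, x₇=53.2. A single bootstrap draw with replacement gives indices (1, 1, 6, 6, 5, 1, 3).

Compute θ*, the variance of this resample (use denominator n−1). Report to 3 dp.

θ* = 26.133

Resample values: 41.3, 41.3, 52.7, 52.7, 45.2, 41.3, 45.0.
Mean = 45.6429; sum of squared deviations = 156.7971
s² = 156.7971 / 6 = 26.1329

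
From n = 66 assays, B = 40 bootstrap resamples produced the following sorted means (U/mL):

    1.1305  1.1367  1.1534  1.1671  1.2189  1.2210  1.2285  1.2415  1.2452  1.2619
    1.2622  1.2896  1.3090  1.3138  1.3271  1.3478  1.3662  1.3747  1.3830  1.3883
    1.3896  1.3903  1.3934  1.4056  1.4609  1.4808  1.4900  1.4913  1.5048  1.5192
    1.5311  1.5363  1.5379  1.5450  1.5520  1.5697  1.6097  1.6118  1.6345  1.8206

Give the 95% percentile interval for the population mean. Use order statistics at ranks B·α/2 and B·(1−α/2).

(1.1305, 1.6345)

α = 0.05; lower rank = 40 × 0.025 = 1; upper rank = 40 × 0.975 = 39.
The 1st smallest replicate is 1.1305; the 39th is 1.6345.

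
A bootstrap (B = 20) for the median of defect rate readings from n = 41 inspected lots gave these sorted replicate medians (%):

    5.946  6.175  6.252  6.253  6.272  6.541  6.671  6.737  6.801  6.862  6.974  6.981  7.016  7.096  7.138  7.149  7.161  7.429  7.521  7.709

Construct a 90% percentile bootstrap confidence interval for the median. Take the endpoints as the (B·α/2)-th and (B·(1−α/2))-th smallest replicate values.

(5.946, 7.521)

α = 0.10; lower rank = 20 × 0.050 = 1; upper rank = 20 × 0.950 = 19.
The 1st smallest replicate is 5.946; the 19th is 7.521.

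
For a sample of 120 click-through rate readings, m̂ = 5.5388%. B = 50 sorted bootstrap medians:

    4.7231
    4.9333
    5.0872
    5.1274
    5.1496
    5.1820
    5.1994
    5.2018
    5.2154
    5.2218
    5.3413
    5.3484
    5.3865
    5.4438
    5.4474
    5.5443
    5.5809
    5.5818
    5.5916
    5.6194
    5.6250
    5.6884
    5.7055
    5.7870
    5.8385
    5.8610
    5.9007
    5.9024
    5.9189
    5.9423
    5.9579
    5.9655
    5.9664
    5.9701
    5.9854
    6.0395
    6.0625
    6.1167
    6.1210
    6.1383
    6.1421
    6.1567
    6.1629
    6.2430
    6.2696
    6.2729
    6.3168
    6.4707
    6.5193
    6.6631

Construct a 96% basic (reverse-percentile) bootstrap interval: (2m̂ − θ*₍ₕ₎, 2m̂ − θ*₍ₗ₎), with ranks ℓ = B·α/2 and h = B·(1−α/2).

(4.5583, 6.3545)

Percentile endpoints at ranks 1 and 49: θ*₍1₎ = 4.7231, θ*₍49₎ = 6.5193.
Basic interval reflects these around m̂:
  lower = 2 × 5.5388 − 6.5193 = 4.5583
  upper = 2 × 5.5388 − 4.7231 = 6.3545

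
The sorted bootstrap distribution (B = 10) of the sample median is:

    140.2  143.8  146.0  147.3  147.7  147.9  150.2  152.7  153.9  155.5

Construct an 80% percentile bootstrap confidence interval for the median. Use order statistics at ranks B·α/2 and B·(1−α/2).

α = 0.20; lower rank = 10 × 0.100 = 1; upper rank = 10 × 0.900 = 9.
The 1st smallest replicate is 140.2; the 9th is 153.9.

(140.2, 153.9)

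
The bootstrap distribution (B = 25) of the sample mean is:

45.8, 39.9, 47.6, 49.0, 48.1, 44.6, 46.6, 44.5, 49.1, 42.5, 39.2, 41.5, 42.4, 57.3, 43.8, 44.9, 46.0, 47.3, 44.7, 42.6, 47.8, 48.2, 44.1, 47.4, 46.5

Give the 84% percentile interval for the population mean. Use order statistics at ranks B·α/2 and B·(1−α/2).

Sorted replicates: 39.2, 39.9, 41.5, 42.4, 42.5, 42.6, 43.8, 44.1, 44.5, 44.6, 44.7, 44.9, 45.8, 46.0, 46.5, 46.6, 47.3, 47.4, 47.6, 47.8, 48.1, 48.2, 49.0, 49.1, 57.3
α = 0.16; lower rank = 25 × 0.080 = 2; upper rank = 25 × 0.920 = 23.
The 2nd smallest replicate is 39.9; the 23rd is 49.0.

(39.9, 49.0)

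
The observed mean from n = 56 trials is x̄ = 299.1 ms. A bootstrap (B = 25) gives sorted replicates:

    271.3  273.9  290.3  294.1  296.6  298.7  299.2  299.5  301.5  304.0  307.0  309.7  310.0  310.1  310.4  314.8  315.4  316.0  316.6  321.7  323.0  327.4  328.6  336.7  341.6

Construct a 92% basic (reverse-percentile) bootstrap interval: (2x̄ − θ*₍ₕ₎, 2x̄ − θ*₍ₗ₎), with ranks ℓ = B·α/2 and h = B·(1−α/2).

(261.5, 326.9)

Percentile endpoints at ranks 1 and 24: θ*₍1₎ = 271.3, θ*₍24₎ = 336.7.
Basic interval reflects these around x̄:
  lower = 2 × 299.1 − 336.7 = 261.5
  upper = 2 × 299.1 − 271.3 = 326.9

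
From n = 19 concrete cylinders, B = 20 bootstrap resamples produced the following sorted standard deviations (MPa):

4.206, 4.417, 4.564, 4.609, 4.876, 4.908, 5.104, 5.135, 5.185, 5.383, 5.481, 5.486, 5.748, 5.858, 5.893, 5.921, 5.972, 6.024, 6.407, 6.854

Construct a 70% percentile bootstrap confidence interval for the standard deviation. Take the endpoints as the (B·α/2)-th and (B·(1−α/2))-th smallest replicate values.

α = 0.30; lower rank = 20 × 0.150 = 3; upper rank = 20 × 0.850 = 17.
The 3rd smallest replicate is 4.564; the 17th is 5.972.

(4.564, 5.972)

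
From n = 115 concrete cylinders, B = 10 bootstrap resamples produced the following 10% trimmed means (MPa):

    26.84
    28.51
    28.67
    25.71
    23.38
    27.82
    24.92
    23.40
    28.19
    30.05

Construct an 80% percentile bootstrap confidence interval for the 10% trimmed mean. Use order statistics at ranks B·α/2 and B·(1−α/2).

(23.38, 28.67)

Sorted replicates: 23.38, 23.40, 24.92, 25.71, 26.84, 27.82, 28.19, 28.51, 28.67, 30.05
α = 0.20; lower rank = 10 × 0.100 = 1; upper rank = 10 × 0.900 = 9.
The 1st smallest replicate is 23.38; the 9th is 28.67.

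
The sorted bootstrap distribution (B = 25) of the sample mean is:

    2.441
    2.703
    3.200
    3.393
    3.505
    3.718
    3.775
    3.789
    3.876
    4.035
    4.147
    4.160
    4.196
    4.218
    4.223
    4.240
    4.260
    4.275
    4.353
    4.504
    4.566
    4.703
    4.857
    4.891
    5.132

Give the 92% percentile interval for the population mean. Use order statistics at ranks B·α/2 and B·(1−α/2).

(2.441, 4.891)

α = 0.08; lower rank = 25 × 0.040 = 1; upper rank = 25 × 0.960 = 24.
The 1st smallest replicate is 2.441; the 24th is 4.891.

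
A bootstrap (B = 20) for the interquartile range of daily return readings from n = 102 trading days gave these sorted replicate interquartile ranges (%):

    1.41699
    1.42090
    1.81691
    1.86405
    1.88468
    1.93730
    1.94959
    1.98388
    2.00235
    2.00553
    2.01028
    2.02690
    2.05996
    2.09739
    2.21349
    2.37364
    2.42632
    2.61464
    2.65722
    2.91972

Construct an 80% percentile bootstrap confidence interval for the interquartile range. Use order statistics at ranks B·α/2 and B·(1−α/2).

(1.42090, 2.61464)

α = 0.20; lower rank = 20 × 0.100 = 2; upper rank = 20 × 0.900 = 18.
The 2nd smallest replicate is 1.42090; the 18th is 2.61464.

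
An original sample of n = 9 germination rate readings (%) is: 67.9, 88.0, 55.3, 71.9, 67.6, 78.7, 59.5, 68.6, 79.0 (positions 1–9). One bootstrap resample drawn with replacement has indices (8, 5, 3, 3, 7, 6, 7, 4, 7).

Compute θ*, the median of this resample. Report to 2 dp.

Resample values: 68.6, 67.6, 55.3, 55.3, 59.5, 78.7, 59.5, 71.9, 59.5.
Sorted: 55.3, 55.3, 59.5, 59.5, 59.5, 67.6, 68.6, 71.9, 78.7
Median = middle value = 59.50

θ* = 59.50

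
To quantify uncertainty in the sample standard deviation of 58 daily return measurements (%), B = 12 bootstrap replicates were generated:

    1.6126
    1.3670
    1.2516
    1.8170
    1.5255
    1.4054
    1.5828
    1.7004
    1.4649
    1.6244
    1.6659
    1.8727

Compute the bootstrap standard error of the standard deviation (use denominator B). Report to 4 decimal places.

Bootstrap SE is the standard deviation of the 12 replicate standard deviations.
Mean of replicates: (1.6126 + 1.3670 + 1.2516 + 1.8170 + 1.5255 + 1.4054 + 1.5828 + 1.7004 + 1.4649 + 1.6244 + 1.6659 + 1.8727) / 12 = 18.89020 / 12 = 1.57418
Sum of squared deviations: (+0.03842)² + (−0.20718)² + (−0.32258)² + (+0.24282)² + (−0.04868)² + (−0.16878)² + (+0.00862)² + (+0.12622)² + (−0.10928)² + (+0.05022)² + (+0.09172)² + (+0.29852)² = 0.36627
Variance = 0.36627 / 12 = 0.03052
SE* = √0.03052

SE* = 0.1747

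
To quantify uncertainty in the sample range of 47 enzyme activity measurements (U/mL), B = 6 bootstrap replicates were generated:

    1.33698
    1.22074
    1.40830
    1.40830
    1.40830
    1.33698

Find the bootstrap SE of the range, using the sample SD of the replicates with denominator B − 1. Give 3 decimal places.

Bootstrap SE is the standard deviation of the 6 replicate ranges.
Mean of replicates: (1.33698 + 1.22074 + 1.40830 + 1.40830 + 1.40830 + 1.33698) / 6 = 8.119600 / 6 = 1.353267
Sum of squared deviations: (−0.016287)² + (−0.132527)² + (+0.055033)² + (+0.055033)² + (+0.055033)² + (−0.016287)² = 0.027180
Variance = 0.027180 / 5 = 0.005436
SE* = √0.005436

SE* = 0.074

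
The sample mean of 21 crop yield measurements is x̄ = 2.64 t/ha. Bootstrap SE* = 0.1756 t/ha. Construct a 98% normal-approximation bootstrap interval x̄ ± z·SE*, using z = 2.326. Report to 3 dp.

(2.232, 3.048)

Margin = 2.326 × 0.1756 = 0.4084
Interval: 2.64 ± 0.4084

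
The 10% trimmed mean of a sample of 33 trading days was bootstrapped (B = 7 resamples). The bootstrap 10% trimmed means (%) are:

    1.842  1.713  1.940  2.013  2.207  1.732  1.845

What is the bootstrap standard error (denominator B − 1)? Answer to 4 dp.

SE* = 0.1723

Bootstrap SE is the standard deviation of the 7 replicate 10% trimmed means.
Mean of replicates: (1.842 + 1.713 + 1.940 + 2.013 + 2.207 + 1.732 + 1.845) / 7 = 13.29200 / 7 = 1.89886
Sum of squared deviations: (−0.05686)² + (−0.18586)² + (+0.04114)² + (+0.11414)² + (+0.30814)² + (−0.16686)² + (−0.05386)² = 0.17819
Variance = 0.17819 / 6 = 0.02970
SE* = √0.02970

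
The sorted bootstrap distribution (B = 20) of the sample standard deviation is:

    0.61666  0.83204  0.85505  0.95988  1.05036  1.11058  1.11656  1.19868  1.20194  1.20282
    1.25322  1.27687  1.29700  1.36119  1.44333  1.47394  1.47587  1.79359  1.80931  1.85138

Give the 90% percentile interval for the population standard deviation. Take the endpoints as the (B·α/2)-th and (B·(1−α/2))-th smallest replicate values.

(0.61666, 1.80931)

α = 0.10; lower rank = 20 × 0.050 = 1; upper rank = 20 × 0.950 = 19.
The 1st smallest replicate is 0.61666; the 19th is 1.80931.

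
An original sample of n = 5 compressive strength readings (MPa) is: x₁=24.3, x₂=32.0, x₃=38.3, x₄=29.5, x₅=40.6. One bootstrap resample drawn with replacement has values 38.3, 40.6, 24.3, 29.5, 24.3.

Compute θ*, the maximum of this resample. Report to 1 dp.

θ* = 40.6

Maximum = 40.6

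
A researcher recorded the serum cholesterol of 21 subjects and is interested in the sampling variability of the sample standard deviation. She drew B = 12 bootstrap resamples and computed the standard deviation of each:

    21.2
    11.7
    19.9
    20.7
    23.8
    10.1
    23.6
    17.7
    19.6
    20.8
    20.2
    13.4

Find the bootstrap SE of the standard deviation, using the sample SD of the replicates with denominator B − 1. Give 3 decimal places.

Bootstrap SE is the standard deviation of the 12 replicate standard deviations.
Mean of replicates: (21.2 + 11.7 + 19.9 + 20.7 + 23.8 + 10.1 + 23.6 + 17.7 + 19.6 + 20.8 + 20.2 + 13.4) / 12 = 222.7000 / 12 = 18.5583
Sum of squared deviations: (+2.6417)² + (−6.8583)² + (+1.3417)² + (+2.1417)² + (+5.2417)² + (−8.4583)² + (+5.0417)² + (−0.8583)² + (+1.0417)² + (+2.2417)² + (+1.6417)² + (−5.1583)² = 220.9892
Variance = 220.9892 / 11 = 20.0899
SE* = √20.0899

SE* = 4.482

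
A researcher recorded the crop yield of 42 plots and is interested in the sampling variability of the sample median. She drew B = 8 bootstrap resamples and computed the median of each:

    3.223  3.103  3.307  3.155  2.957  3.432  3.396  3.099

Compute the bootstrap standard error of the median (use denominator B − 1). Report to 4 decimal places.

SE* = 0.1622

Bootstrap SE is the standard deviation of the 8 replicate medians.
Mean of replicates: (3.223 + 3.103 + 3.307 + 3.155 + 2.957 + 3.432 + 3.396 + 3.099) / 8 = 25.67200 / 8 = 3.20900
Sum of squared deviations: (+0.01400)² + (−0.10600)² + (+0.09800)² + (−0.05400)² + (−0.25200)² + (+0.22300)² + (+0.18700)² + (−0.11000)² = 0.18425
Variance = 0.18425 / 7 = 0.02632
SE* = √0.02632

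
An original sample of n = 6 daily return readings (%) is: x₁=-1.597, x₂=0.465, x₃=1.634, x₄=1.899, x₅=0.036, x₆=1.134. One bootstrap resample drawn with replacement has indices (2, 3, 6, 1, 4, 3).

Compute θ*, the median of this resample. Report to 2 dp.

Resample values: 0.465, 1.634, 1.134, -1.597, 1.899, 1.634.
Sorted: -1.597, 0.465, 1.134, 1.634, 1.634, 1.899
Median = average of the two middle values = 1.38

θ* = 1.38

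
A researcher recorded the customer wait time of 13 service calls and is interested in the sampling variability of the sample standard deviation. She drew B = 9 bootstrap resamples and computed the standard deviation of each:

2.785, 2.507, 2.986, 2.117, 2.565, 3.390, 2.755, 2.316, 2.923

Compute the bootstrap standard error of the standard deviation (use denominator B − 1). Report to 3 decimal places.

SE* = 0.381

Bootstrap SE is the standard deviation of the 9 replicate standard deviations.
Mean of replicates: (2.785 + 2.507 + 2.986 + 2.117 + 2.565 + 3.390 + 2.755 + 2.316 + 2.923) / 9 = 24.3440 / 9 = 2.7049
Sum of squared deviations: (+0.0801)² + (−0.1979)² + (+0.2811)² + (−0.5879)² + (−0.1399)² + (+0.6851)² + (+0.0501)² + (−0.3889)² + (+0.2181)² = 1.1605
Variance = 1.1605 / 8 = 0.1451
SE* = √0.1451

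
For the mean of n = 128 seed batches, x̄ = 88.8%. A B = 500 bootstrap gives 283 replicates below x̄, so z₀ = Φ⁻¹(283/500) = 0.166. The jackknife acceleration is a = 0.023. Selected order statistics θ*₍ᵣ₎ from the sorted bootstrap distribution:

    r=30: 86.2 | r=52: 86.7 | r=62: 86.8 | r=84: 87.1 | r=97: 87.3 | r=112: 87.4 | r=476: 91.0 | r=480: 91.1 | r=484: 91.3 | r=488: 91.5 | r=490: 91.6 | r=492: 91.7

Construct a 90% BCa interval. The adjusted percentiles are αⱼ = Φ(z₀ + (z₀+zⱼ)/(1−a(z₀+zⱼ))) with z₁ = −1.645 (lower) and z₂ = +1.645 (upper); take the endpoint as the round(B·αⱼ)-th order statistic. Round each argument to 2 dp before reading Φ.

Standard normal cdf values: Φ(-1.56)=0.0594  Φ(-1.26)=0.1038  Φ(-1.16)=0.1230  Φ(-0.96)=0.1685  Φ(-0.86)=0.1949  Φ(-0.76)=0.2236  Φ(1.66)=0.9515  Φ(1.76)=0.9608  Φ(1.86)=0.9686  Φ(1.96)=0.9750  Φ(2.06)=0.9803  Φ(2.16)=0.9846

(86.7, 91.6)

Lower: z₀ + z₁ = 0.166 + (-1.645) = -1.479; 1 − a(z₀+z₁) = 1 − (0.023)(-1.479) = 1.0340; argument = 0.166 + (-1.479)/1.0340 = -1.2643 → -1.26.
α₁ = Φ(-1.26) = 0.1038; rank = round(500 × 0.1038) = 52; θ*₍52₎ = 86.7.
Upper: z₀ + z₂ = 1.811; 1 − a(z₀+z₂) = 0.9583; argument = 2.0557 → 2.06; α₂ = 0.9803; rank = 490; θ*₍490₎ = 91.6.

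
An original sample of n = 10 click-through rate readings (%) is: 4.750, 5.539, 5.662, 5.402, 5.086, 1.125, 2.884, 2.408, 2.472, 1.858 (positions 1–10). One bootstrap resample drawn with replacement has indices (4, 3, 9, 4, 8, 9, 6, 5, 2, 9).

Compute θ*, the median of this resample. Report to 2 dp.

Resample values: 5.402, 5.662, 2.472, 5.402, 2.408, 2.472, 1.125, 5.086, 5.539, 2.472.
Sorted: 1.125, 2.408, 2.472, 2.472, 2.472, 5.086, 5.402, 5.402, 5.539, 5.662
Median = average of the two middle values = 3.78

θ* = 3.78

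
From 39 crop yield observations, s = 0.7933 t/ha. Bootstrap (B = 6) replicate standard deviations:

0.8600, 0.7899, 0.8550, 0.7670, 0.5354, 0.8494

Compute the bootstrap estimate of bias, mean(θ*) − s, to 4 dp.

mean(θ*) = (0.8600 + 0.7899 + 0.8550 + 0.7670 + 0.5354 + 0.8494) / 6 = 0.77612
bias = 0.77612 − 0.7933

bias = −0.0172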